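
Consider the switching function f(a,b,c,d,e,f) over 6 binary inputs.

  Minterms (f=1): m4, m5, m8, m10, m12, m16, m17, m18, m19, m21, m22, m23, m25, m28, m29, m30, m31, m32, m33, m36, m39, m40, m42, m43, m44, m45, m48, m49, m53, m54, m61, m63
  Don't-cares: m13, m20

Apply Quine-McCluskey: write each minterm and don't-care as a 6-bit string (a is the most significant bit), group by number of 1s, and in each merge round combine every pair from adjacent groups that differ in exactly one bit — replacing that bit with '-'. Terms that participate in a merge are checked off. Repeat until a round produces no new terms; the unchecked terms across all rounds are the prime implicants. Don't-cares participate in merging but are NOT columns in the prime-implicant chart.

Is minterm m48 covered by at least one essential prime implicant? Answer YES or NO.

YES

size-2^0 implicants → 000100(✓)  000101(✓)  001000(✓)  001010(✓)  001100(✓)  001101(✓)  010000(✓)  010001(✓)  010010(✓)  010011(✓)  010100(✓)  010101(✓)  010110(✓)  010111(✓)  011001(✓)  011100(✓)  011101(✓)  011110(✓)  011111(✓)  100000(✓)  100001(✓)  100100(✓)  100111  101000(✓)  101010(✓)  101011(✓)  101100(✓)  101101(✓)  110000(✓)  110001(✓)  110101(✓)  110110(✓)  111101(✓)  111111(✓)
size-2^1 implicants → -00100(✓)  -01000(✓)  -01010(✓)  -01100(✓)  -01101(✓)  -10000(✓)  -10001(✓)  -10101(✓)  -10110  -11101(✓)  -11111(✓)  0-0100(✓)  0-0101(✓)  0-1100(✓)  0-1101(✓)  00-100(✓)  00-101(✓)  00010-(✓)  001-00(✓)  0010-0(✓)  00110-(✓)  01-001(✓)  01-100(✓)  01-101(✓)  01-110(✓)  01-111(✓)  010-00(✓)  010-01(✓)  010-10(✓)  010-11(✓)  0100-0(✓)  0100-1(✓)  01000-(✓)  01001-(✓)  0101-0(✓)  0101-1(✓)  01010-(✓)  01011-(✓)  011-01(✓)  0111-0(✓)  0111-1(✓)  01110-(✓)  01111-(✓)  1-0000(✓)  1-0001(✓)  1-1101(✓)  10-000(✓)  10-100(✓)  100-00(✓)  10000-(✓)  101-00(✓)  1010-0(✓)  10101-  10110-(✓)  11-101(✓)  110-01(✓)  11000-(✓)  1111-1(✓)
size-2^2 implicants → --1101  -0-100  -01-00  -010-0  -0110-  -1-101  -10-01  -1000-  -111-1  0--100(✓)  0--101(✓)  0-010-(✓)  0-110-(✓)  00-10-(✓)  01--01  01-1-0(✓)  01-1-1(✓)  01-10-(✓)  01-11-(✓)  010--0(✓)  010--1(✓)  010-0-(✓)  010-1-(✓)  0100--(✓)  0101--(✓)  0111--(✓)  1-000-  10--00
size-2^3 implicants → 0--10-  01-1--  010---
Unchecked terms (primes): --1101, -0-100, -01-00, -010-0, -0110-, -1-101, -10-01, -1000-, -10110, -111-1, 0--10-, 01--01, 01-1--, 010---, 1-000-, 10--00, 100111, 10101-
Minterm coverage:
  m4 ⊆ -0-100,0--10-
  m5 ⊆ 0--10- [E]
  m8 ⊆ -01-00,-010-0
  m10 ⊆ -010-0 [E]
  m12 ⊆ -0-100,-01-00,-0110-,0--10-
  m16 ⊆ -1000-,010---
  m17 ⊆ -10-01,-1000-,01--01,010---
  m18 ⊆ 010--- [E]
  m19 ⊆ 010--- [E]
  m21 ⊆ -1-101,-10-01,0--10-,01--01,01-1--,010---
  m22 ⊆ -10110,01-1--,010---
  m23 ⊆ 01-1--,010---
  m25 ⊆ 01--01 [E]
  m28 ⊆ 0--10-,01-1--
  m29 ⊆ --1101,-1-101,-111-1,0--10-,01--01,01-1--
  m30 ⊆ 01-1-- [E]
  m31 ⊆ -111-1,01-1--
  m32 ⊆ 1-000-,10--00
  m33 ⊆ 1-000- [E]
  m36 ⊆ -0-100,10--00
  m39 ⊆ 100111 [E]
  m40 ⊆ -01-00,-010-0,10--00
  m42 ⊆ -010-0,10101-
  m43 ⊆ 10101- [E]
  m44 ⊆ -0-100,-01-00,-0110-,10--00
  m45 ⊆ --1101,-0110-
  m48 ⊆ -1000-,1-000-
  m49 ⊆ -10-01,-1000-,1-000-
  m53 ⊆ -1-101,-10-01
  m54 ⊆ -10110 [E]
  m61 ⊆ --1101,-1-101,-111-1
  m63 ⊆ -111-1 [E]
E = {-010-0, -10110, -111-1, 0--10-, 01--01, 01-1--, 010---, 1-000-, 100111, 10101-}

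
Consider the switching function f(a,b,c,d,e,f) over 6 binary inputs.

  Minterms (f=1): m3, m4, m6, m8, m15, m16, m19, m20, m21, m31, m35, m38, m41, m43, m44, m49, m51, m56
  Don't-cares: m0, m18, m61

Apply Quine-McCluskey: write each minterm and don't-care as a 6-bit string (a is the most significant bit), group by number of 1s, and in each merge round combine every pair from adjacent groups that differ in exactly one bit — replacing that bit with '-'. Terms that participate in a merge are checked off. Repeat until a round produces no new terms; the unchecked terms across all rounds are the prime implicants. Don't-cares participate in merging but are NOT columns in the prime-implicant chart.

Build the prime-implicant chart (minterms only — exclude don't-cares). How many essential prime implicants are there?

9

[col 0] 000000*, 000011*, 000100*, 000110*, 001000*, 001111*, 010000*, 010010*, 010011*, 010100*, 010101*, 011111*, 100011*, 100110*, 101001*, 101011*, 101100, 110001*, 110011*, 111000, 111101
[col 1] -00011*, -00110, -10011*, 0-0000*, 0-0011*, 0-0100*, 0-1111, 00-000, 000-00*, 0001-0, 010-00*, 0100-0, 01001-, 01010-, 1-0011*, 10-011, 1010-1, 1100-1
[col 2] --0011, 0-0-00
Prime implicants: --0011, -00110, 0-0-00, 0-1111, 00-000, 0001-0, 0100-0, 01001-, 01010-, 10-011, 1010-1, 101100, 1100-1, 111000, 111101
PI chart (minterm → PIs covering it):
  3 | --0011  (sole → essential)
  4 | 0-0-00,0001-0
  6 | -00110,0001-0
  8 | 00-000  (sole → essential)
  15 | 0-1111  (sole → essential)
  16 | 0-0-00,0100-0
  19 | --0011,01001-
  20 | 0-0-00,01010-
  21 | 01010-  (sole → essential)
  31 | 0-1111  (sole → essential)
  35 | --0011,10-011
  38 | -00110  (sole → essential)
  41 | 1010-1  (sole → essential)
  43 | 10-011,1010-1
  44 | 101100  (sole → essential)
  49 | 1100-1  (sole → essential)
  51 | --0011,1100-1
  56 | 111000  (sole → essential)
Essential prime implicants: --0011, -00110, 0-1111, 00-000, 01010-, 1010-1, 101100, 1100-1, 111000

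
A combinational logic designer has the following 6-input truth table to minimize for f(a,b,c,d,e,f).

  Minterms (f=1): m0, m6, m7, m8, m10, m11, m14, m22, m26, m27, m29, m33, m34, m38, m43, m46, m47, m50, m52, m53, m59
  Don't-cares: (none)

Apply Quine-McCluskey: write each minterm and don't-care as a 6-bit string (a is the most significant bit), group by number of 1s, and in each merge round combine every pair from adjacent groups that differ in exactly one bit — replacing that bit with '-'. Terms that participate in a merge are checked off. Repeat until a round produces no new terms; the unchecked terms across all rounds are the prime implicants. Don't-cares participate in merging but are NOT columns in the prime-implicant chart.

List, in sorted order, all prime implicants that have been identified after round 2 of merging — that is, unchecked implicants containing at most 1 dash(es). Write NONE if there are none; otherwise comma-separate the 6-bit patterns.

0-0110, 00-000, 00011-, 001-10, 0010-0, 011101, 1-0010, 100-10, 100001, 101-11, 10111-, 11010-

size-2^0 implicants → 000000(✓)  000110(✓)  000111(✓)  001000(✓)  001010(✓)  001011(✓)  001110(✓)  010110(✓)  011010(✓)  011011(✓)  011101  100001  100010(✓)  100110(✓)  101011(✓)  101110(✓)  101111(✓)  110010(✓)  110100(✓)  110101(✓)  111011(✓)
size-2^1 implicants → -00110(✓)  -01011(✓)  -01110(✓)  -11011(✓)  0-0110  0-1010(✓)  0-1011(✓)  00-000  00-110(✓)  00011-  001-10  0010-0  00101-(✓)  01101-(✓)  1-0010  1-1011(✓)  10-110(✓)  100-10  101-11  10111-  11010-
size-2^2 implicants → --1011  -0-110  0-101-
Unchecked terms (primes): --1011, -0-110, 0-0110, 0-101-, 00-000, 00011-, 001-10, 0010-0, 011101, 1-0010, 100-10, 100001, 101-11, 10111-, 11010-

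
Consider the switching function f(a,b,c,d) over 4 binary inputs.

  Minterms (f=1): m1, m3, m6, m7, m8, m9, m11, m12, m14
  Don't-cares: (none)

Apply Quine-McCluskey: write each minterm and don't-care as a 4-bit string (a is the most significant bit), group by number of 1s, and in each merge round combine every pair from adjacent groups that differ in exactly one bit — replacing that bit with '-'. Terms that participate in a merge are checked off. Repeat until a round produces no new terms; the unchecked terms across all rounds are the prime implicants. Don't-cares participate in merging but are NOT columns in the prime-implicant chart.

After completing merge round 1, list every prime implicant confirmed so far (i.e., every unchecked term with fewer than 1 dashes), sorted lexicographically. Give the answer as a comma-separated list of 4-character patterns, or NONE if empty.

NONE

Round 0: 0001✓ 0011✓ 0110✓ 0111✓ 1000✓ 1001✓ 1011✓ 1100✓ 1110✓
Round 1: -001✓ -011✓ -110 0-11 00-1✓ 011- 1-00 10-1✓ 100- 11-0
Round 2: -0-1
PIs = {-0-1, -110, 0-11, 011-, 1-00, 100-, 11-0}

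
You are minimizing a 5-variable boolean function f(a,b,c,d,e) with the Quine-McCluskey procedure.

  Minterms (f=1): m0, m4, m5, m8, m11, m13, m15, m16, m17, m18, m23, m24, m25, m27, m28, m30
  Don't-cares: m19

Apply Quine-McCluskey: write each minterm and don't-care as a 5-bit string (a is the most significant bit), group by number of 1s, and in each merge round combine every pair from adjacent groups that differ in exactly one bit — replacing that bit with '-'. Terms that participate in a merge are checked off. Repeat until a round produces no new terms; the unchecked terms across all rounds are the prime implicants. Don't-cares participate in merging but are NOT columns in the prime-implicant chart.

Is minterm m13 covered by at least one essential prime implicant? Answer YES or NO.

NO

Round 0: 00000✓ 00100✓ 00101✓ 01000✓ 01011✓ 01101✓ 01111✓ 10000✓ 10001✓ 10010✓ 10011✓ 10111✓ 11000✓ 11001✓ 11011✓ 11100✓ 11110✓
Round 1: -0000✓ -1000✓ -1011 0-000✓ 0-101 00-00 0010- 01-11 011-1 1-000✓ 1-001✓ 1-011✓ 10-11 100-0✓ 100-1✓ 1000-✓ 1001-✓ 11-00 110-1✓ 1100-✓ 111-0
Round 2: --000 1-0-1 1-00- 100--
PIs = {--000, -1011, 0-101, 00-00, 0010-, 01-11, 011-1, 1-0-1, 1-00-, 10-11, 100--, 11-00, 111-0}
Coverage chart:
  m0: --000,00-00
  m4: 00-00,0010-
  m5: 0-101,0010-
  m8: --000 ←essential
  m11: -1011,01-11
  m13: 0-101,011-1
  m15: 01-11,011-1
  m16: --000,1-00-,100--
  m17: 1-0-1,1-00-,100--
  m18: 100-- ←essential
  m23: 10-11 ←essential
  m24: --000,1-00-,11-00
  m25: 1-0-1,1-00-
  m27: -1011,1-0-1
  m28: 11-00,111-0
  m30: 111-0 ←essential
Essential: --000, 10-11, 100--, 111-0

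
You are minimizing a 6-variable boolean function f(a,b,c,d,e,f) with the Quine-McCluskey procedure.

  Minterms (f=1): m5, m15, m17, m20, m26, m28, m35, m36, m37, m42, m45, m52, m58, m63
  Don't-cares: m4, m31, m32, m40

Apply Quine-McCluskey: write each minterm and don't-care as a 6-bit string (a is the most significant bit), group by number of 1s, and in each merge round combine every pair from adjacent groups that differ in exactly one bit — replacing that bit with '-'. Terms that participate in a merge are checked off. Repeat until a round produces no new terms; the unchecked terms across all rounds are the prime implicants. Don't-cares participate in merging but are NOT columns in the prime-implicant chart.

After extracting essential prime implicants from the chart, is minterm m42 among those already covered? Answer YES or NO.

NO

Round 0: 000100✓ 000101✓ 001111✓ 010001 010100✓ 011010✓ 011100✓ 011111✓ 100000✓ 100011 100100✓ 100101✓ 101000✓ 101010✓ 101101✓ 110100✓ 111010✓ 111111✓
Round 1: -00100✓ -00101✓ -10100✓ -11010 -11111 0-0100✓ 0-1111 00010-✓ 01-100 1-0100✓ 1-1010 10-000 10-101 100-00 10010-✓ 1010-0
Round 2: --0100 -0010-
PIs = {--0100, -0010-, -11010, -11111, 0-1111, 01-100, 010001, 1-1010, 10-000, 10-101, 100-00, 100011, 1010-0}
Coverage chart:
  m5: -0010- ←essential
  m15: 0-1111 ←essential
  m17: 010001 ←essential
  m20: --0100,01-100
  m26: -11010 ←essential
  m28: 01-100 ←essential
  m35: 100011 ←essential
  m36: --0100,-0010-,100-00
  m37: -0010-,10-101
  m42: 1-1010,1010-0
  m45: 10-101 ←essential
  m52: --0100 ←essential
  m58: -11010,1-1010
  m63: -11111 ←essential
Essential: --0100, -0010-, -11010, -11111, 0-1111, 01-100, 010001, 10-101, 100011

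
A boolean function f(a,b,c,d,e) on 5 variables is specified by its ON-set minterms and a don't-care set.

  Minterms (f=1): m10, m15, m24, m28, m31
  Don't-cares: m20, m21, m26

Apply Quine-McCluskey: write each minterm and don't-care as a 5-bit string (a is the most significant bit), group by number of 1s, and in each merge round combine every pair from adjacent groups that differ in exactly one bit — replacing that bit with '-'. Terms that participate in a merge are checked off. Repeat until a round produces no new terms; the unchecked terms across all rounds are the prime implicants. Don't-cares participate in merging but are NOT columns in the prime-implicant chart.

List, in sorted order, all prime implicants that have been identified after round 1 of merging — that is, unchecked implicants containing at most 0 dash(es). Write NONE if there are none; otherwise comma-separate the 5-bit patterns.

NONE

[col 0] 01010*, 01111*, 10100*, 10101*, 11000*, 11010*, 11100*, 11111*
[col 1] -1010, -1111, 1-100, 1010-, 11-00, 110-0
Prime implicants: -1010, -1111, 1-100, 1010-, 11-00, 110-0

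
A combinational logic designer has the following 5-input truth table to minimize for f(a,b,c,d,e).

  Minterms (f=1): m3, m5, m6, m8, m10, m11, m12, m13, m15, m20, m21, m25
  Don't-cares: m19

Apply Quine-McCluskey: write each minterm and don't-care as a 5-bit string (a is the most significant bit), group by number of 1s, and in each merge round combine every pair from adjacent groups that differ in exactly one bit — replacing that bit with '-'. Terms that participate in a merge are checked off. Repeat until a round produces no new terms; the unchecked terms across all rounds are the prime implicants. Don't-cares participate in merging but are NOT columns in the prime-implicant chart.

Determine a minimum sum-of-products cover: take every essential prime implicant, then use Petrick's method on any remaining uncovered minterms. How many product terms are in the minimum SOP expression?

[col 0] 00011*, 00101*, 00110, 01000*, 01010*, 01011*, 01100*, 01101*, 01111*, 10011*, 10100*, 10101*, 11001
[col 1] -0011, -0101, 0-011, 0-101, 01-00, 01-11, 010-0, 0101-, 011-1, 0110-, 1010-
Prime implicants: -0011, -0101, 0-011, 0-101, 00110, 01-00, 01-11, 010-0, 0101-, 011-1, 0110-, 1010-, 11001
PI chart (minterm → PIs covering it):
  3 | -0011,0-011
  5 | -0101,0-101
  6 | 00110  (sole → essential)
  8 | 01-00,010-0
  10 | 010-0,0101-
  11 | 0-011,01-11,0101-
  12 | 01-00,0110-
  13 | 0-101,011-1,0110-
  15 | 01-11,011-1
  20 | 1010-  (sole → essential)
  21 | -0101,1010-
  25 | 11001  (sole → essential)
Essential prime implicants: 00110, 1010-, 11001
Petrick residual → -0011, -0101, 01-00, 0101-, 011-1
Minimum SOP uses 8 PIs: b'c'de + b'cd'e + a'b'cde' + a'bd'e' + a'bc'd + a'bce + ab'cd' + abc'd'e

8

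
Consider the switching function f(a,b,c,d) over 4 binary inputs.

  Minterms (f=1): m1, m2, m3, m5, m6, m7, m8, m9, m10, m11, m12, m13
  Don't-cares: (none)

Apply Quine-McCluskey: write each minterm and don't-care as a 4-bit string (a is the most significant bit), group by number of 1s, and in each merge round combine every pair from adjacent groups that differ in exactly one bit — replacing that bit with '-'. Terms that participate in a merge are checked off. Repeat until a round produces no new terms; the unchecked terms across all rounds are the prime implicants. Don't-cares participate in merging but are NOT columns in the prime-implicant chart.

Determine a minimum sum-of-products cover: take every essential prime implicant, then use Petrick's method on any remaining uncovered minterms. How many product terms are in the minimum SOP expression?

size-2^0 implicants → 0001(✓)  0010(✓)  0011(✓)  0101(✓)  0110(✓)  0111(✓)  1000(✓)  1001(✓)  1010(✓)  1011(✓)  1100(✓)  1101(✓)
size-2^1 implicants → -001(✓)  -010(✓)  -011(✓)  -101(✓)  0-01(✓)  0-10(✓)  0-11(✓)  00-1(✓)  001-(✓)  01-1(✓)  011-(✓)  1-00(✓)  1-01(✓)  10-0(✓)  10-1(✓)  100-(✓)  101-(✓)  110-(✓)
size-2^2 implicants → --01  -0-1  -01-  0--1  0-1-  1-0-  10--
Unchecked terms (primes): --01, -0-1, -01-, 0--1, 0-1-, 1-0-, 10--
Minterm coverage:
  m1 ⊆ --01,-0-1,0--1
  m2 ⊆ -01-,0-1-
  m3 ⊆ -0-1,-01-,0--1,0-1-
  m5 ⊆ --01,0--1
  m6 ⊆ 0-1- [E]
  m7 ⊆ 0--1,0-1-
  m8 ⊆ 1-0-,10--
  m9 ⊆ --01,-0-1,1-0-,10--
  m10 ⊆ -01-,10--
  m11 ⊆ -0-1,-01-,10--
  m12 ⊆ 1-0- [E]
  m13 ⊆ --01,1-0-
E = {0-1-, 1-0-}
Petrick residual → --01, -01-
Cover = c'd + b'c + a'c + ac'  |cover|=4

4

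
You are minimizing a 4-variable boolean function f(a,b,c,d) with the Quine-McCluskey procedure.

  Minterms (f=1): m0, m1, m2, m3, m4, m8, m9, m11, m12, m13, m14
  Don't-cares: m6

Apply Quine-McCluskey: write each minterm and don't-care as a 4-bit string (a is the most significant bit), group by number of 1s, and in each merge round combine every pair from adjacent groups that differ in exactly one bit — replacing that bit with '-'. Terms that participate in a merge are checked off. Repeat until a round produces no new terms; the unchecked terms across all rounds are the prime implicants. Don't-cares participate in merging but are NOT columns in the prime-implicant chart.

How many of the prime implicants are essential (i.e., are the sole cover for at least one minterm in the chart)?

3

size-2^0 implicants → 0000(✓)  0001(✓)  0010(✓)  0011(✓)  0100(✓)  0110(✓)  1000(✓)  1001(✓)  1011(✓)  1100(✓)  1101(✓)  1110(✓)
size-2^1 implicants → -000(✓)  -001(✓)  -011(✓)  -100(✓)  -110(✓)  0-00(✓)  0-10(✓)  00-0(✓)  00-1(✓)  000-(✓)  001-(✓)  01-0(✓)  1-00(✓)  1-01(✓)  10-1(✓)  100-(✓)  11-0(✓)  110-(✓)
size-2^2 implicants → --00  -0-1  -00-  -1-0  0--0  00--  1-0-
Unchecked terms (primes): --00, -0-1, -00-, -1-0, 0--0, 00--, 1-0-
Minterm coverage:
  m0 ⊆ --00,-00-,0--0,00--
  m1 ⊆ -0-1,-00-,00--
  m2 ⊆ 0--0,00--
  m3 ⊆ -0-1,00--
  m4 ⊆ --00,-1-0,0--0
  m8 ⊆ --00,-00-,1-0-
  m9 ⊆ -0-1,-00-,1-0-
  m11 ⊆ -0-1 [E]
  m12 ⊆ --00,-1-0,1-0-
  m13 ⊆ 1-0- [E]
  m14 ⊆ -1-0 [E]
E = {-0-1, -1-0, 1-0-}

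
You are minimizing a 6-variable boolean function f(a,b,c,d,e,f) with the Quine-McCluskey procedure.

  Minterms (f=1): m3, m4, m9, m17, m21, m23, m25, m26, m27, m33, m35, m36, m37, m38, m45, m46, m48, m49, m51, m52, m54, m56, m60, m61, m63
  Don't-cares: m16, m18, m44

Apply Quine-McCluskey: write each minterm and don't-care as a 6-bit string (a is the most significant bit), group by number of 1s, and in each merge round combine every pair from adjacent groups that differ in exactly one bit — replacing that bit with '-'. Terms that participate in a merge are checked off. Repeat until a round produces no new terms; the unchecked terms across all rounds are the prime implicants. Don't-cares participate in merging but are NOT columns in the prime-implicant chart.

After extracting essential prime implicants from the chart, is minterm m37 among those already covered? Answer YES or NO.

[col 0] 000011*, 000100*, 001001*, 010000*, 010001*, 010010*, 010101*, 010111*, 011001*, 011010*, 011011*, 100001*, 100011*, 100100*, 100101*, 100110*, 101100*, 101101*, 101110*, 110000*, 110001*, 110011*, 110100*, 110110*, 111000*, 111100*, 111101*, 111111*
[col 1] -00011, -00100, -10000*, -10001*, 0-1001, 01-001, 01-010, 010-01, 0100-0, 01000-*, 0101-1, 0110-1, 01101-, 1-0001*, 1-0011*, 1-0100*, 1-0110*, 1-1100*, 1-1101*, 10-100*, 10-101*, 10-110*, 100-01, 1000-1*, 1001-0*, 10010-*, 1011-0*, 10110-*, 11-000*, 11-100*, 110-00*, 1100-1*, 11000-*, 1101-0*, 111-00*, 1111-1, 11110-*
[col 2] -1000-, 1--100, 1-00-1, 1-01-0, 1-110-, 10-1-0, 10-10-, 11--00
Prime implicants: -00011, -00100, -1000-, 0-1001, 01-001, 01-010, 010-01, 0100-0, 0101-1, 0110-1, 01101-, 1--100, 1-00-1, 1-01-0, 1-110-, 10-1-0, 10-10-, 100-01, 11--00, 1111-1
PI chart (minterm → PIs covering it):
  3 | -00011  (sole → essential)
  4 | -00100  (sole → essential)
  9 | 0-1001  (sole → essential)
  17 | -1000-,01-001,010-01
  21 | 010-01,0101-1
  23 | 0101-1  (sole → essential)
  25 | 0-1001,01-001,0110-1
  26 | 01-010,01101-
  27 | 0110-1,01101-
  33 | 1-00-1,100-01
  35 | -00011,1-00-1
  36 | -00100,1--100,1-01-0,10-1-0,10-10-
  37 | 10-10-,100-01
  38 | 1-01-0,10-1-0
  45 | 1-110-,10-10-
  46 | 10-1-0  (sole → essential)
  48 | -1000-,11--00
  49 | -1000-,1-00-1
  51 | 1-00-1  (sole → essential)
  52 | 1--100,1-01-0,11--00
  54 | 1-01-0  (sole → essential)
  56 | 11--00  (sole → essential)
  60 | 1--100,1-110-,11--00
  61 | 1-110-,1111-1
  63 | 1111-1  (sole → essential)
Essential prime implicants: -00011, -00100, 0-1001, 0101-1, 1-00-1, 1-01-0, 10-1-0, 11--00, 1111-1

NO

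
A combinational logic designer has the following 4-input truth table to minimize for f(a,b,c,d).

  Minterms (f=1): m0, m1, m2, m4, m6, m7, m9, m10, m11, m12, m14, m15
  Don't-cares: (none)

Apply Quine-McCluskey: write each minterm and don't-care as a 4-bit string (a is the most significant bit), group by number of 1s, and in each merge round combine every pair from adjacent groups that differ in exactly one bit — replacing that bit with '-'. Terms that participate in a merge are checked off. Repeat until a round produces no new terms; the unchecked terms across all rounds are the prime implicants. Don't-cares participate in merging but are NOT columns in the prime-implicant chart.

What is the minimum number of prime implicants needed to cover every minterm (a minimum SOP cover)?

[col 0] 0000*, 0001*, 0010*, 0100*, 0110*, 0111*, 1001*, 1010*, 1011*, 1100*, 1110*, 1111*
[col 1] -001, -010*, -100*, -110*, -111*, 0-00*, 0-10*, 00-0*, 000-, 01-0*, 011-*, 1-10*, 1-11*, 10-1, 101-*, 11-0*, 111-*
[col 2] --10, -1-0, -11-, 0--0, 1-1-
Prime implicants: --10, -001, -1-0, -11-, 0--0, 000-, 1-1-, 10-1
PI chart (minterm → PIs covering it):
  0 | 0--0,000-
  1 | -001,000-
  2 | --10,0--0
  4 | -1-0,0--0
  6 | --10,-1-0,-11-,0--0
  7 | -11-  (sole → essential)
  9 | -001,10-1
  10 | --10,1-1-
  11 | 1-1-,10-1
  12 | -1-0  (sole → essential)
  14 | --10,-1-0,-11-,1-1-
  15 | -11-,1-1-
Essential prime implicants: -1-0, -11-
Petrick residual → --10, 000-, 10-1
Minimum SOP uses 5 PIs: cd' + bd' + bc + a'b'c' + ab'd

5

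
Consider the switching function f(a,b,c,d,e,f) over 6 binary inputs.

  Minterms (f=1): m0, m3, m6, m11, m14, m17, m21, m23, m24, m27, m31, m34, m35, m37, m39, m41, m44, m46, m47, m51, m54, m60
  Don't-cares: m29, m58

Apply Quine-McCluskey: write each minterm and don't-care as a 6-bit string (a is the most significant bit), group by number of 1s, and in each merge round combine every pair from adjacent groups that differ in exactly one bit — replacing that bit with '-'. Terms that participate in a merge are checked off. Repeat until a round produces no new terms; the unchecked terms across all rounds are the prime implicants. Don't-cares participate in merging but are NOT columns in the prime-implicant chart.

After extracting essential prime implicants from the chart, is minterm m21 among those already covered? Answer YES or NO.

YES

Round 0: 000000 000011✓ 000110✓ 001011✓ 001110✓ 010001✓ 010101✓ 010111✓ 011000 011011✓ 011101✓ 011111✓ 100010✓ 100011✓ 100101✓ 100111✓ 101001 101100✓ 101110✓ 101111✓ 110011✓ 110110 111010 111100✓
Round 1: -00011 -01110 0-1011 00-011 00-110 01-101✓ 01-111✓ 010-01 0101-1✓ 011-11 0111-1✓ 1-0011 1-1100 10-111 100-11 10001- 1001-1 1011-0 10111-
Round 2: 01-1-1
PIs = {-00011, -01110, 0-1011, 00-011, 00-110, 000000, 01-1-1, 010-01, 011-11, 011000, 1-0011, 1-1100, 10-111, 100-11, 10001-, 1001-1, 101001, 1011-0, 10111-, 110110, 111010}
Coverage chart:
  m0: 000000 ←essential
  m3: -00011,00-011
  m6: 00-110 ←essential
  m11: 0-1011,00-011
  m14: -01110,00-110
  m17: 010-01 ←essential
  m21: 01-1-1,010-01
  m23: 01-1-1 ←essential
  m24: 011000 ←essential
  m27: 0-1011,011-11
  m31: 01-1-1,011-11
  m34: 10001- ←essential
  m35: -00011,1-0011,100-11,10001-
  m37: 1001-1 ←essential
  m39: 10-111,100-11,1001-1
  m41: 101001 ←essential
  m44: 1-1100,1011-0
  m46: -01110,1011-0,10111-
  m47: 10-111,10111-
  m51: 1-0011 ←essential
  m54: 110110 ←essential
  m60: 1-1100 ←essential
Essential: 00-110, 000000, 01-1-1, 010-01, 011000, 1-0011, 1-1100, 10001-, 1001-1, 101001, 110110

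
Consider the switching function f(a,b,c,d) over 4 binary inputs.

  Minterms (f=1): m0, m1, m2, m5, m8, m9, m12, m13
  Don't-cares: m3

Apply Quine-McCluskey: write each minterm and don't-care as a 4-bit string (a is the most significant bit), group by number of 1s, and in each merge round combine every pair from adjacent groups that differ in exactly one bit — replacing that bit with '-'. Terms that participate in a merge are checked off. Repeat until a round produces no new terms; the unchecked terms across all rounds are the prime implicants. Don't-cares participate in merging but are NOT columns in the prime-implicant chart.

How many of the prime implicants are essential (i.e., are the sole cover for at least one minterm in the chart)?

3

size-2^0 implicants → 0000(✓)  0001(✓)  0010(✓)  0011(✓)  0101(✓)  1000(✓)  1001(✓)  1100(✓)  1101(✓)
size-2^1 implicants → -000(✓)  -001(✓)  -101(✓)  0-01(✓)  00-0(✓)  00-1(✓)  000-(✓)  001-(✓)  1-00(✓)  1-01(✓)  100-(✓)  110-(✓)
size-2^2 implicants → --01  -00-  00--  1-0-
Unchecked terms (primes): --01, -00-, 00--, 1-0-
Minterm coverage:
  m0 ⊆ -00-,00--
  m1 ⊆ --01,-00-,00--
  m2 ⊆ 00-- [E]
  m5 ⊆ --01 [E]
  m8 ⊆ -00-,1-0-
  m9 ⊆ --01,-00-,1-0-
  m12 ⊆ 1-0- [E]
  m13 ⊆ --01,1-0-
E = {--01, 00--, 1-0-}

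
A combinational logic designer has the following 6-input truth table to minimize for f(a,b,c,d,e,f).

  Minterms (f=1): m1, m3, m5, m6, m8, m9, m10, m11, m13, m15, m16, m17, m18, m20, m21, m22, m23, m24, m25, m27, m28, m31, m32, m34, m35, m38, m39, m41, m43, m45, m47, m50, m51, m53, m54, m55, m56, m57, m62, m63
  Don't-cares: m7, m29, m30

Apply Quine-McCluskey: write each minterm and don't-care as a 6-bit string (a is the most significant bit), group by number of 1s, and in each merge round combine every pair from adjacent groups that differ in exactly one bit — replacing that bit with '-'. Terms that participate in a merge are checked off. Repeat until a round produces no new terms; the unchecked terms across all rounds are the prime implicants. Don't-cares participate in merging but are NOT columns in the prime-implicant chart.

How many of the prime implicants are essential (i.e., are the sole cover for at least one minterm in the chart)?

size-2^0 implicants → 000001(✓)  000011(✓)  000101(✓)  000110(✓)  000111(✓)  001000(✓)  001001(✓)  001010(✓)  001011(✓)  001101(✓)  001111(✓)  010000(✓)  010001(✓)  010010(✓)  010100(✓)  010101(✓)  010110(✓)  010111(✓)  011000(✓)  011001(✓)  011011(✓)  011100(✓)  011101(✓)  011110(✓)  011111(✓)  100000(✓)  100010(✓)  100011(✓)  100110(✓)  100111(✓)  101001(✓)  101011(✓)  101101(✓)  101111(✓)  110010(✓)  110011(✓)  110101(✓)  110110(✓)  110111(✓)  111000(✓)  111001(✓)  111110(✓)  111111(✓)
size-2^1 implicants → -00011(✓)  -00110(✓)  -00111(✓)  -01001(✓)  -01011(✓)  -01101(✓)  -01111(✓)  -10010(✓)  -10101(✓)  -10110(✓)  -10111(✓)  -11000(✓)  -11001(✓)  -11110(✓)  -11111(✓)  0-0001(✓)  0-0101(✓)  0-0110(✓)  0-0111(✓)  0-1000(✓)  0-1001(✓)  0-1011(✓)  0-1101(✓)  0-1111(✓)  00-001(✓)  00-011(✓)  00-101(✓)  00-111(✓)  000-01(✓)  000-11(✓)  0000-1(✓)  0001-1(✓)  00011-(✓)  001-01(✓)  001-11(✓)  0010-0(✓)  0010-1(✓)  00100-(✓)  00101-(✓)  0011-1(✓)  01-000(✓)  01-001(✓)  01-100(✓)  01-101(✓)  01-110(✓)  01-111(✓)  010-00(✓)  010-01(✓)  010-10(✓)  0100-0(✓)  01000-(✓)  0101-0(✓)  0101-1(✓)  01010-(✓)  01011-(✓)  011-00(✓)  011-01(✓)  011-11(✓)  0110-1(✓)  01100-(✓)  0111-0(✓)  0111-1(✓)  01110-(✓)  01111-(✓)  1-0010(✓)  1-0011(✓)  1-0110(✓)  1-0111(✓)  1-1001(✓)  1-1111(✓)  10-011(✓)  10-111(✓)  100-10(✓)  100-11(✓)  1000-0  10001-(✓)  10011-(✓)  101-01(✓)  101-11(✓)  1010-1(✓)  1011-1(✓)  11-110(✓)  11-111(✓)  110-10(✓)  110-11(✓)  11001-(✓)  1101-1(✓)  11011-(✓)  11100-(✓)  11111-(✓)
size-2^2 implicants → --0110(✓)  --0111(✓)  --1001  --1111(✓)  -0-011(✓)  -0-111(✓)  -00-11(✓)  -0011-(✓)  -01-01(✓)  -01-11(✓)  -010-1(✓)  -011-1(✓)  -1-110(✓)  -1-111(✓)  -10-10  -101-1  -1011-(✓)  -1100-  -1111-(✓)  0--001(✓)  0--101(✓)  0--111(✓)  0-0-01(✓)  0-01-1(✓)  0-011-(✓)  0-1-01(✓)  0-1-11(✓)  0-10-1(✓)  0-100-  0-11-1(✓)  00--01(✓)  00--11(✓)  00-0-1(✓)  00-1-1(✓)  000--1(✓)  001--1(✓)  0010--  01--00(✓)  01--01(✓)  01-00-(✓)  01-1-0(✓)  01-1-1(✓)  01-10-(✓)  01-11-(✓)  010--0  010-0-(✓)  0101--(✓)  011--1(✓)  011-0-(✓)  0111--(✓)  1--111(✓)  1-0-10(✓)  1-0-11(✓)  1-001-(✓)  1-011-(✓)  10--11(✓)  100-1-(✓)  101--1(✓)  11-11-(✓)  110-1-(✓)
size-2^3 implicants → ---111  --011-  -0--11  -01--1  -1-11-  0---01  0--1-1  0-1--1  00---1  01--0-  01-1--  1-0-1-
Unchecked terms (primes): ---111, --011-, --1001, -0--11, -01--1, -1-11-, -10-10, -101-1, -1100-, 0---01, 0--1-1, 0-1--1, 0-100-, 00---1, 0010--, 01--0-, 01-1--, 010--0, 1-0-1-, 1000-0
Minterm coverage:
  m1 ⊆ 0---01,00---1
  m3 ⊆ -0--11,00---1
  m5 ⊆ 0---01,0--1-1,00---1
  m6 ⊆ --011- [E]
  m8 ⊆ 0-100-,0010--
  m9 ⊆ --1001,-01--1,0---01,0-1--1,0-100-,00---1,0010--
  m10 ⊆ 0010-- [E]
  m11 ⊆ -0--11,-01--1,0-1--1,00---1,0010--
  m13 ⊆ -01--1,0---01,0--1-1,0-1--1,00---1
  m15 ⊆ ---111,-0--11,-01--1,0--1-1,0-1--1,00---1
  m16 ⊆ 01--0-,010--0
  m17 ⊆ 0---01,01--0-
  m18 ⊆ -10-10,010--0
  m20 ⊆ 01--0-,01-1--,010--0
  m21 ⊆ -101-1,0---01,0--1-1,01--0-,01-1--
  m22 ⊆ --011-,-1-11-,-10-10,01-1--,010--0
  m23 ⊆ ---111,--011-,-1-11-,-101-1,0--1-1,01-1--
  m24 ⊆ -1100-,0-100-,01--0-
  m25 ⊆ --1001,-1100-,0---01,0-1--1,0-100-,01--0-
  m27 ⊆ 0-1--1 [E]
  m28 ⊆ 01--0-,01-1--
  m31 ⊆ ---111,-1-11-,0--1-1,0-1--1,01-1--
  m32 ⊆ 1000-0 [E]
  m34 ⊆ 1-0-1-,1000-0
  m35 ⊆ -0--11,1-0-1-
  m38 ⊆ --011-,1-0-1-
  m39 ⊆ ---111,--011-,-0--11,1-0-1-
  m41 ⊆ --1001,-01--1
  m43 ⊆ -0--11,-01--1
  m45 ⊆ -01--1 [E]
  m47 ⊆ ---111,-0--11,-01--1
  m50 ⊆ -10-10,1-0-1-
  m51 ⊆ 1-0-1- [E]
  m53 ⊆ -101-1 [E]
  m54 ⊆ --011-,-1-11-,-10-10,1-0-1-
  m55 ⊆ ---111,--011-,-1-11-,-101-1,1-0-1-
  m56 ⊆ -1100- [E]
  m57 ⊆ --1001,-1100-
  m62 ⊆ -1-11- [E]
  m63 ⊆ ---111,-1-11-
E = {--011-, -01--1, -1-11-, -101-1, -1100-, 0-1--1, 0010--, 1-0-1-, 1000-0}

9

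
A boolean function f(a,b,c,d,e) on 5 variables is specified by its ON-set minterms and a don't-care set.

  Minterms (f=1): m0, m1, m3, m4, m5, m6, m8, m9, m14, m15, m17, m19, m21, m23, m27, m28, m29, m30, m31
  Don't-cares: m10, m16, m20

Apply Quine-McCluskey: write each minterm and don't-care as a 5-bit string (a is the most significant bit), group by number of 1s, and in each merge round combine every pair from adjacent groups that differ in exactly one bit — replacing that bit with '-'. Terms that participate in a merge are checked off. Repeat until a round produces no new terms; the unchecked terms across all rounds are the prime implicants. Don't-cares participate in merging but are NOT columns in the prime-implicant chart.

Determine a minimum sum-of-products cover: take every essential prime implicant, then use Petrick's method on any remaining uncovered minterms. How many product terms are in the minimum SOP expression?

Round 0: 00000✓ 00001✓ 00011✓ 00100✓ 00101✓ 00110✓ 01000✓ 01001✓ 01010✓ 01110✓ 01111✓ 10000✓ 10001✓ 10011✓ 10100✓ 10101✓ 10111✓ 11011✓ 11100✓ 11101✓ 11110✓ 11111✓
Round 1: -0000✓ -0001✓ -0011✓ -0100✓ -0101✓ -1110✓ -1111✓ 0-000✓ 0-001✓ 0-110 00-00✓ 00-01✓ 000-1✓ 0000-✓ 001-0 0010-✓ 01-10 010-0 0100-✓ 0111-✓ 1-011✓ 1-100✓ 1-101✓ 1-111✓ 10-00✓ 10-01✓ 10-11✓ 100-1✓ 1000-✓ 101-1✓ 1010-✓ 11-11✓ 111-0✓ 111-1✓ 1110-✓ 1111-✓
Round 2: -0-00✓ -0-01✓ -00-1 -000-✓ -010-✓ -111- 0-00- 00-0-✓ 1--11 1-1-1 1-10- 10--1 10-0-✓ 111--
Round 3: -0-0-
PIs = {-0-0-, -00-1, -111-, 0-00-, 0-110, 001-0, 01-10, 010-0, 1--11, 1-1-1, 1-10-, 10--1, 111--}
Coverage chart:
  m0: -0-0-,0-00-
  m1: -0-0-,-00-1,0-00-
  m3: -00-1 ←essential
  m4: -0-0-,001-0
  m5: -0-0- ←essential
  m6: 0-110,001-0
  m8: 0-00-,010-0
  m9: 0-00- ←essential
  m14: -111-,0-110,01-10
  m15: -111- ←essential
  m17: -0-0-,-00-1,10--1
  m19: -00-1,1--11,10--1
  m21: -0-0-,1-1-1,1-10-,10--1
  m23: 1--11,1-1-1,10--1
  m27: 1--11 ←essential
  m28: 1-10-,111--
  m29: 1-1-1,1-10-,111--
  m30: -111-,111--
  m31: -111-,1--11,1-1-1,111--
Essential: -0-0-, -00-1, -111-, 0-00-, 1--11
Petrick residual → 0-110, 1-10-
Min cover (7 terms): b'd' + b'c'e + bcd + a'c'd' + a'cde' + ade + acd'

7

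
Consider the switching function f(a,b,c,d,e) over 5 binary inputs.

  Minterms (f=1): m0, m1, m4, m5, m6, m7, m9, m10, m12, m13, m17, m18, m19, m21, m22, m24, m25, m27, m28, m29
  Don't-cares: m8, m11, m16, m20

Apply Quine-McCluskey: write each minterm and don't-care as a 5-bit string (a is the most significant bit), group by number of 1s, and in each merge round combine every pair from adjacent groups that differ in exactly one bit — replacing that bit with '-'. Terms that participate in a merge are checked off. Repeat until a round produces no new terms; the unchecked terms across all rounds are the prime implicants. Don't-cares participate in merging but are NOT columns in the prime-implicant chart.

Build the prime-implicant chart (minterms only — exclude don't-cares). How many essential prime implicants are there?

3

[col 0] 00000*, 00001*, 00100*, 00101*, 00110*, 00111*, 01000*, 01001*, 01010*, 01011*, 01100*, 01101*, 10000*, 10001*, 10010*, 10011*, 10100*, 10101*, 10110*, 11000*, 11001*, 11011*, 11100*, 11101*
[col 1] -0000*, -0001*, -0100*, -0101*, -0110*, -1000*, -1001*, -1011*, -1100*, -1101*, 0-000*, 0-001*, 0-100*, 0-101*, 00-00*, 00-01*, 0000-*, 001-0*, 001-1*, 0010-*, 0011-*, 01-00*, 01-01*, 010-0*, 010-1*, 0100-*, 0101-*, 0110-*, 1-000*, 1-001*, 1-011*, 1-100*, 1-101*, 10-00*, 10-01*, 10-10*, 100-0*, 100-1*, 1000-*, 1001-*, 101-0*, 1010-*, 11-00*, 11-01*, 110-1*, 1100-*, 1110-*
[col 2] --000*, --001*, --100*, --101*, -0-00*, -0-01*, -000-*, -01-0, -010-*, -1-00*, -1-01*, -10-1, -100-*, -110-*, 0--00*, 0--01*, 0-00-*, 0-10-*, 00-0-*, 001--, 01-0-*, 010--, 1--00*, 1--01*, 1-0-1, 1-00-*, 1-10-*, 10--0, 10-0-*, 100--, 11-0-*
[col 3] ---00*, ---01*, --00-*, --10-*, -0-0-*, -1-0-*, 0--0-*, 1--0-*
[col 4] ---0-
Prime implicants: ---0-, -01-0, -10-1, 001--, 010--, 1-0-1, 10--0, 100--
PI chart (minterm → PIs covering it):
  0 | ---0-  (sole → essential)
  1 | ---0-  (sole → essential)
  4 | ---0-,-01-0,001--
  5 | ---0-,001--
  6 | -01-0,001--
  7 | 001--  (sole → essential)
  9 | ---0-,-10-1,010--
  10 | 010--  (sole → essential)
  12 | ---0-  (sole → essential)
  13 | ---0-  (sole → essential)
  17 | ---0-,1-0-1,100--
  18 | 10--0,100--
  19 | 1-0-1,100--
  21 | ---0-  (sole → essential)
  22 | -01-0,10--0
  24 | ---0-  (sole → essential)
  25 | ---0-,-10-1,1-0-1
  27 | -10-1,1-0-1
  28 | ---0-  (sole → essential)
  29 | ---0-  (sole → essential)
Essential prime implicants: ---0-, 001--, 010--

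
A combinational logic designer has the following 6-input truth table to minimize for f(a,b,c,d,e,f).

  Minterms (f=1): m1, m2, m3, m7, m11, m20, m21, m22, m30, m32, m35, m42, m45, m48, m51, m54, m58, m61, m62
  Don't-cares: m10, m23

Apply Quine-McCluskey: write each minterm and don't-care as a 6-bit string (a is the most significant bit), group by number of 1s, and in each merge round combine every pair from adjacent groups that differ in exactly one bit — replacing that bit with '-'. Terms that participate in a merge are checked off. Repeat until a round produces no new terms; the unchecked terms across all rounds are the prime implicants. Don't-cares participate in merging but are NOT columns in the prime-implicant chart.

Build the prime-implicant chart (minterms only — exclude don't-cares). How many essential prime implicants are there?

7

[col 0] 000001*, 000010*, 000011*, 000111*, 001010*, 001011*, 010100*, 010101*, 010110*, 010111*, 011110*, 100000*, 100011*, 101010*, 101101*, 110000*, 110011*, 110110*, 111010*, 111101*, 111110*
[col 1] -00011, -01010, -10110*, -11110*, 0-0111, 00-010*, 00-011*, 000-11, 0000-1, 00001-*, 00101-*, 01-110*, 0101-0*, 0101-1*, 01010-*, 01011-*, 1-0000, 1-0011, 1-1010, 1-1101, 11-110*, 111-10
[col 2] -1-110, 00-01-, 0101--
Prime implicants: -00011, -01010, -1-110, 0-0111, 00-01-, 000-11, 0000-1, 0101--, 1-0000, 1-0011, 1-1010, 1-1101, 111-10
PI chart (minterm → PIs covering it):
  1 | 0000-1  (sole → essential)
  2 | 00-01-  (sole → essential)
  3 | -00011,00-01-,000-11,0000-1
  7 | 0-0111,000-11
  11 | 00-01-  (sole → essential)
  20 | 0101--  (sole → essential)
  21 | 0101--  (sole → essential)
  22 | -1-110,0101--
  30 | -1-110  (sole → essential)
  32 | 1-0000  (sole → essential)
  35 | -00011,1-0011
  42 | -01010,1-1010
  45 | 1-1101  (sole → essential)
  48 | 1-0000  (sole → essential)
  51 | 1-0011  (sole → essential)
  54 | -1-110  (sole → essential)
  58 | 1-1010,111-10
  61 | 1-1101  (sole → essential)
  62 | -1-110,111-10
Essential prime implicants: -1-110, 00-01-, 0000-1, 0101--, 1-0000, 1-0011, 1-1101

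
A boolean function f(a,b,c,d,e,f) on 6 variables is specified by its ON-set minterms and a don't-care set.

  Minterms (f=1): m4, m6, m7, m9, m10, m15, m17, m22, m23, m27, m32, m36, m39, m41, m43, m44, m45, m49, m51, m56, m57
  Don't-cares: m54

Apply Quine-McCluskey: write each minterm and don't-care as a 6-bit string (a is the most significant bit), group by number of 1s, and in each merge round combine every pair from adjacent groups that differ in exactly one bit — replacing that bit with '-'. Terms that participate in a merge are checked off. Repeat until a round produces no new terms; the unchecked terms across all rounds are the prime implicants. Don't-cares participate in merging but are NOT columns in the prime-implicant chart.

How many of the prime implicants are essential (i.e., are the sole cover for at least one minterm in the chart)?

Round 0: 000100✓ 000110✓ 000111✓ 001001✓ 001010 001111✓ 010001✓ 010110✓ 010111✓ 011011 100000✓ 100100✓ 100111✓ 101001✓ 101011✓ 101100✓ 101101✓ 110001✓ 110011✓ 110110✓ 111000✓ 111001✓
Round 1: -00100 -00111 -01001 -10001 -10110 0-0110✓ 0-0111✓ 00-111 0001-0 00011-✓ 01011-✓ 1-1001 10-100 100-00 101-01 1010-1 10110- 11-001 1100-1 11100-
Round 2: 0-011-
PIs = {-00100, -00111, -01001, -10001, -10110, 0-011-, 00-111, 0001-0, 001010, 011011, 1-1001, 10-100, 100-00, 101-01, 1010-1, 10110-, 11-001, 1100-1, 11100-}
Coverage chart:
  m4: -00100,0001-0
  m6: 0-011-,0001-0
  m7: -00111,0-011-,00-111
  m9: -01001 ←essential
  m10: 001010 ←essential
  m15: 00-111 ←essential
  m17: -10001 ←essential
  m22: -10110,0-011-
  m23: 0-011- ←essential
  m27: 011011 ←essential
  m32: 100-00 ←essential
  m36: -00100,10-100,100-00
  m39: -00111 ←essential
  m41: -01001,1-1001,101-01,1010-1
  m43: 1010-1 ←essential
  m44: 10-100,10110-
  m45: 101-01,10110-
  m49: -10001,11-001,1100-1
  m51: 1100-1 ←essential
  m56: 11100- ←essential
  m57: 1-1001,11-001,11100-
Essential: -00111, -01001, -10001, 0-011-, 00-111, 001010, 011011, 100-00, 1010-1, 1100-1, 11100-

11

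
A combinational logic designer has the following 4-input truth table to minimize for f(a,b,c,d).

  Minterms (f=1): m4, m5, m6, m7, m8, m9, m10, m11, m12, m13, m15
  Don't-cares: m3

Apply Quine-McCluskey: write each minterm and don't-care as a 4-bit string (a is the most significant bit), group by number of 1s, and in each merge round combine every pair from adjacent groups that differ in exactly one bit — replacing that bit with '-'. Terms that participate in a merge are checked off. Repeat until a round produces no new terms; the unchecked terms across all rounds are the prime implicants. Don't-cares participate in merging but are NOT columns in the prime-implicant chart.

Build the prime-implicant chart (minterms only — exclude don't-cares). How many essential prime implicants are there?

2

[col 0] 0011*, 0100*, 0101*, 0110*, 0111*, 1000*, 1001*, 1010*, 1011*, 1100*, 1101*, 1111*
[col 1] -011*, -100*, -101*, -111*, 0-11*, 01-0*, 01-1*, 010-*, 011-*, 1-00*, 1-01*, 1-11*, 10-0*, 10-1*, 100-*, 101-*, 11-1*, 110-*
[col 2] --11, -1-1, -10-, 01--, 1--1, 1-0-, 10--
Prime implicants: --11, -1-1, -10-, 01--, 1--1, 1-0-, 10--
PI chart (minterm → PIs covering it):
  4 | -10-,01--
  5 | -1-1,-10-,01--
  6 | 01--  (sole → essential)
  7 | --11,-1-1,01--
  8 | 1-0-,10--
  9 | 1--1,1-0-,10--
  10 | 10--  (sole → essential)
  11 | --11,1--1,10--
  12 | -10-,1-0-
  13 | -1-1,-10-,1--1,1-0-
  15 | --11,-1-1,1--1
Essential prime implicants: 01--, 10--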